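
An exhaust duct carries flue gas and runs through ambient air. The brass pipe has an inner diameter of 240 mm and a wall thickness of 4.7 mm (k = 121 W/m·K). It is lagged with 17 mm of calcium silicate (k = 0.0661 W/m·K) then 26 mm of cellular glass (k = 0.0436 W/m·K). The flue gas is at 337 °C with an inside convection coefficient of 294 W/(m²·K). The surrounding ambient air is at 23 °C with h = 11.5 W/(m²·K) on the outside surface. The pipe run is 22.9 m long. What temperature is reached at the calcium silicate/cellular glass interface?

Per-layer cylindrical resistances, series-summed:
R_inner film = 1/(h_i·2πr₁L) = 1/(294×2π×0.12×22.9) = 1.97×10^-4 K/W
R_brass pipe wall = ln(124.7/120)/(2π×121×22.9) = 2.207×10^-6 K/W
R_calcium silicate = ln(141.7/124.7)/(2π×0.0661×22.9) = 0.01344 K/W
R_cellular glass = ln(167.7/141.7)/(2π×0.0436×22.9) = 0.02685 K/W
R_outer film = 1/(h_o·2πr_oL) = 1/(11.5×2π×0.1677×22.9) = 0.003604 K/W
R_total = 0.04409 K/W
Q = ΔT/R_total = 314/0.04409
Q = 7120 W
T_interface = T_inner − Q·ΣR(inner→interface) = 337 − 7120×0.01364

T ≈ 240 °C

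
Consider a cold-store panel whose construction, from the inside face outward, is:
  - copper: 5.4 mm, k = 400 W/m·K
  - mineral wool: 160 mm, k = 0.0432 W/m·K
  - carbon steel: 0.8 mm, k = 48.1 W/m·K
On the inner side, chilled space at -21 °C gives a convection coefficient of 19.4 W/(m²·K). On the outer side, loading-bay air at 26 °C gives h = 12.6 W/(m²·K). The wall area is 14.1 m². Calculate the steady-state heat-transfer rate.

Model the wall as resistances in series:
R_inner film = 1/(h_i·A) = 1/(19.4×14.1) = 0.003656 K/W
R_copper = L/(kA) = 0.0054/(400×14.1) = 9.574×10^-7 K/W
R_mineral wool = L/(kA) = 0.16/(0.0432×14.1) = 0.2627 K/W
R_carbon steel = L/(kA) = 0.0008/(48.1×14.1) = 1.18×10^-6 K/W
R_outer film = 1/(h_o·A) = 1/(12.6×14.1) = 0.005629 K/W
R_total = 0.272 K/W
Q = ΔT / R_total = 47 / 0.272

Q ≈ 173 W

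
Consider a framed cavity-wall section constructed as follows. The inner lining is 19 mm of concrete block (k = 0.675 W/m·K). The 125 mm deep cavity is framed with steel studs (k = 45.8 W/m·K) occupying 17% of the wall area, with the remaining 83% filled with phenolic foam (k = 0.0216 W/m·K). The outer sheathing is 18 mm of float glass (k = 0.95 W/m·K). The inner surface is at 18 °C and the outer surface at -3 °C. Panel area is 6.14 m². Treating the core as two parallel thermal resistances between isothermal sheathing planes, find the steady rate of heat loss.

Sheathing layers in series; stud and cavity paths in parallel between them.
R_inner = 0.019/(0.675×6.14) = 0.004584 K/W
R_stud  = 0.125/(45.8×0.17×6.14) = 0.002615 K/W
R_cav   = 0.125/(0.0216×0.83×6.14) = 1.136 K/W
1/R_core = 1/R_stud + 1/R_cav → R_core = 0.002609 K/W
R_outer = 0.018/(0.95×6.14) = 0.003086 K/W
R_total = 0.01028 K/W
Q = ΔT/R_total = 21/0.01028

Q ≈ 2040 W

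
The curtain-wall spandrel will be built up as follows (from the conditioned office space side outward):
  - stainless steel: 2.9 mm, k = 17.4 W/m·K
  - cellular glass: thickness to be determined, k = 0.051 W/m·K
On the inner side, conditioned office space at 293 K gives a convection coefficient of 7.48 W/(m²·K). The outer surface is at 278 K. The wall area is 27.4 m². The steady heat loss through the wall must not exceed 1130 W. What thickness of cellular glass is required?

L ≈ 11.7 mm

Treating each layer as a thermal resistance in series:
R_inner film = 1/(h_i·A) = 1/(7.48×27.4) = 0.004879 K/W
R_stainless steel = L/(kA) = 0.0029/(17.4×27.4) = 6.083×10^-6 K/W
Sum of the known resistances R_other = 0.004885 K/W
Required total resistance R_tot = ΔT/Q_allow = 15/1130 = 0.01327 K/W
R_cellular glass = R_tot − R_other = 0.008389 K/W
L = R·k·A = 0.008389×0.051×27.4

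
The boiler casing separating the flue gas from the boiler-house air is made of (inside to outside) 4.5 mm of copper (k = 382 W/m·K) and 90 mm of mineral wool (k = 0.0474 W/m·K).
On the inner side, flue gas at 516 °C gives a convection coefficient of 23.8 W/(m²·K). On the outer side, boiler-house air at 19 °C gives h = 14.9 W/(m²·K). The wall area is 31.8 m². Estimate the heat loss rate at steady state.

Thermal resistances in series:
R_inner film = 1/(h_i·A) = 1/(23.8×31.8) = 0.001321 K/W
R_copper = L/(kA) = 0.0045/(382×31.8) = 3.704×10^-7 K/W
R_mineral wool = L/(kA) = 0.09/(0.0474×31.8) = 0.05971 K/W
R_outer film = 1/(h_o·A) = 1/(14.9×31.8) = 0.002111 K/W
R_total = 0.06314 K/W
Q = ΔT / R_total = 497 / 0.06314

Q ≈ 7870 W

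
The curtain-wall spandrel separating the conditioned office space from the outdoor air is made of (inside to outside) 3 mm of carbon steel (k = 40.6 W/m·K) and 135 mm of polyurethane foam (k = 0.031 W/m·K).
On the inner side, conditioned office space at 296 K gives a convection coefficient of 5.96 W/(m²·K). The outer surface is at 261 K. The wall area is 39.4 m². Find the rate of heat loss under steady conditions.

Model the wall as resistances in series:
R_inner film = 1/(h_i·A) = 1/(5.96×39.4) = 0.004259 K/W
R_carbon steel = L/(kA) = 0.003/(40.6×39.4) = 1.875×10^-6 K/W
R_polyurethane foam = L/(kA) = 0.135/(0.031×39.4) = 0.1105 K/W
R_total = 0.1148 K/W
Q = ΔT / R_total = 35 / 0.1148

Q ≈ 305 W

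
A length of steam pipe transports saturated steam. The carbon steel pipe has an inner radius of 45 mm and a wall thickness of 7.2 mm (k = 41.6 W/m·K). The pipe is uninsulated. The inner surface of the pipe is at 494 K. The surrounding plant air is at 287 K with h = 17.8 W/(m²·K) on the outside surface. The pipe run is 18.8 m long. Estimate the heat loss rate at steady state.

Q ≈ 22600 W

Per-layer cylindrical resistances, series-summed:
R_carbon steel pipe wall = ln(52.2/45)/(2π×41.6×18.8) = 3.02×10^-5 K/W
R_outer film = 1/(h_o·2πr_oL) = 1/(17.8×2π×0.0522×18.8) = 0.009111 K/W
R_total = 0.009141 K/W
Q = ΔT/R_total = 207/0.009141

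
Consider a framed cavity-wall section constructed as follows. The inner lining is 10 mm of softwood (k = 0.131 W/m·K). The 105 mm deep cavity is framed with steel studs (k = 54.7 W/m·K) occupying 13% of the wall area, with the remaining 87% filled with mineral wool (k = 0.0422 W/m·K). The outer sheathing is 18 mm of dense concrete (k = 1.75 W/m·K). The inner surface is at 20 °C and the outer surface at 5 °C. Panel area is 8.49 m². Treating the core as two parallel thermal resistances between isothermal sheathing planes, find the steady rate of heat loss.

Q ≈ 1260 W

Sheathing layers in series; stud and cavity paths in parallel between them.
R_inner = 0.01/(0.131×8.49) = 0.008991 K/W
R_stud  = 0.105/(54.7×0.13×8.49) = 0.001739 K/W
R_cav   = 0.105/(0.0422×0.87×8.49) = 0.3369 K/W
1/R_core = 1/R_stud + 1/R_cav → R_core = 0.00173 K/W
R_outer = 0.018/(1.75×8.49) = 0.001212 K/W
R_total = 0.01193 K/W
Q = ΔT/R_total = 15/0.01193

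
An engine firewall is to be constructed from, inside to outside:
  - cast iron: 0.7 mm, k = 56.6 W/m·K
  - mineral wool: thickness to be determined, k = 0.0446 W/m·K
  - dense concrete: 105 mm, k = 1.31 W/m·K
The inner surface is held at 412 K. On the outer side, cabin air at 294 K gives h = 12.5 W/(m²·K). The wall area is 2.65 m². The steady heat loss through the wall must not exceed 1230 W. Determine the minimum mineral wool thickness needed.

L ≈ 4.2 mm

Using the resistance-network approach (series):
R_cast iron = L/(kA) = 0.0007/(56.6×2.65) = 4.667×10^-6 K/W
R_dense concrete = L/(kA) = 0.105/(1.31×2.65) = 0.03025 K/W
R_outer film = 1/(h_o·A) = 1/(12.5×2.65) = 0.03019 K/W
Sum of the known resistances R_other = 0.06044 K/W
Required total resistance R_tot = ΔT/Q_allow = 118/1230 = 0.09593 K/W
R_mineral wool = R_tot − R_other = 0.0355 K/W
L = R·k·A = 0.0355×0.0446×2.65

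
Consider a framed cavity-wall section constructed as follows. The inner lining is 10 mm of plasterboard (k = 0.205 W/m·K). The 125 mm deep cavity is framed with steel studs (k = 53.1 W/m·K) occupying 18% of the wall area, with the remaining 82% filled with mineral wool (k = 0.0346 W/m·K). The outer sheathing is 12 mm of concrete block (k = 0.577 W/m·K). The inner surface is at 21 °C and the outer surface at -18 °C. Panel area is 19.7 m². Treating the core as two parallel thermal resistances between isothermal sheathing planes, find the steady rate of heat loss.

Sheathing layers in series; stud and cavity paths in parallel between them.
R_inner = 0.01/(0.205×19.7) = 0.002476 K/W
R_stud  = 0.125/(53.1×0.18×19.7) = 6.639×10^-4 K/W
R_cav   = 0.125/(0.0346×0.82×19.7) = 0.2236 K/W
1/R_core = 1/R_stud + 1/R_cav → R_core = 6.619×10^-4 K/W
R_outer = 0.012/(0.577×19.7) = 0.001056 K/W
R_total = 0.004194 K/W
Q = ΔT/R_total = 39/0.004194

Q ≈ 9300 W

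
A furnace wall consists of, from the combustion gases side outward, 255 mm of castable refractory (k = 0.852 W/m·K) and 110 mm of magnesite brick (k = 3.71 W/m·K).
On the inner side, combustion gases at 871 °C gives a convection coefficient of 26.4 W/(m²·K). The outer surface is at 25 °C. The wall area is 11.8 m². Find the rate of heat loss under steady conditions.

Q ≈ 27200 W

Series thermal resistances:
R_inner film = 1/(h_i·A) = 1/(26.4×11.8) = 0.00321 K/W
R_castable refractory = L/(kA) = 0.255/(0.852×11.8) = 0.02536 K/W
R_magnesite brick = L/(kA) = 0.11/(3.71×11.8) = 0.002513 K/W
R_total = 0.03109 K/W
Q = ΔT / R_total = 846 / 0.03109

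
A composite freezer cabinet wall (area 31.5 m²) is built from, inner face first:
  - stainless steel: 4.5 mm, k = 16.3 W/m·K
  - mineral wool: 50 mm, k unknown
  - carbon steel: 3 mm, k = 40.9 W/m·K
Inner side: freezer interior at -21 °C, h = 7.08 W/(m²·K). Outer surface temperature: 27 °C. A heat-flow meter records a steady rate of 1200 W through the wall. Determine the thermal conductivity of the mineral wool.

Treating each layer as a thermal resistance in series:
R_inner film = 1/(h_i·A) = 1/(7.08×31.5) = 0.004484 K/W
R_stainless steel = L/(kA) = 0.0045/(16.3×31.5) = 8.764×10^-6 K/W
R_carbon steel = L/(kA) = 0.003/(40.9×31.5) = 2.329×10^-6 K/W
Sum of known resistances R_other = 0.004495 K/W
Total R = ΔT/Q = 48/1200 = 0.04 K/W
R_mineral wool = R_total − R_other = 0.03551 K/W
k = L/(R·A) = 0.05/(0.03551×31.5)

k ≈ 0.0447 W/(m·K)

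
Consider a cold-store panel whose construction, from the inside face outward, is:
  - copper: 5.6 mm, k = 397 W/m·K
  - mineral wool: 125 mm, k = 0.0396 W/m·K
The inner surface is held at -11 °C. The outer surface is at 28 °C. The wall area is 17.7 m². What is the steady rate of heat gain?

Q ≈ 219 W

Model the wall as resistances in series:
R_copper = L/(kA) = 0.0056/(397×17.7) = 7.969×10^-7 K/W
R_mineral wool = L/(kA) = 0.125/(0.0396×17.7) = 0.1783 K/W
R_total = 0.1783 K/W
Q = ΔT / R_total = 39 / 0.1783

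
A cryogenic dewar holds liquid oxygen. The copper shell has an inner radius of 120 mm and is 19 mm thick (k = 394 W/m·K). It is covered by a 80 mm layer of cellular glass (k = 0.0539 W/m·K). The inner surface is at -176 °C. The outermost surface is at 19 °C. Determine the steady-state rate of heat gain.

Q ≈ 50.3 W

Each spherical layer contributes R = (1/r_i − 1/r_o)/(4πk):
R_copper shell = (1/0.12 − 1/0.139)/(4π×394) = 2.301×10^-4 K/W
R_cellular glass = (1/0.139 − 1/0.219)/(4π×0.0539) = 3.88 K/W
R_total = 3.88 K/W
Q = ΔT/R_total = 195/3.88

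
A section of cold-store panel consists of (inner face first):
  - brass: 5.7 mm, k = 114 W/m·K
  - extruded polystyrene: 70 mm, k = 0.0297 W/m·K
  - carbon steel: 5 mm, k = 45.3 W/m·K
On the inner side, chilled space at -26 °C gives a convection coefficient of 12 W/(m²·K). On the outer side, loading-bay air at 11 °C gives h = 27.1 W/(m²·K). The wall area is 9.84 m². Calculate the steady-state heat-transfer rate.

Thermal resistances in series:
R_inner film = 1/(h_i·A) = 1/(12×9.84) = 0.008469 K/W
R_brass = L/(kA) = 0.0057/(114×9.84) = 5.081×10^-6 K/W
R_extruded polystyrene = L/(kA) = 0.07/(0.0297×9.84) = 0.2395 K/W
R_carbon steel = L/(kA) = 0.005/(45.3×9.84) = 1.122×10^-5 K/W
R_outer film = 1/(h_o·A) = 1/(27.1×9.84) = 0.00375 K/W
R_total = 0.2518 K/W
Q = ΔT / R_total = 37 / 0.2518

Q ≈ 147 W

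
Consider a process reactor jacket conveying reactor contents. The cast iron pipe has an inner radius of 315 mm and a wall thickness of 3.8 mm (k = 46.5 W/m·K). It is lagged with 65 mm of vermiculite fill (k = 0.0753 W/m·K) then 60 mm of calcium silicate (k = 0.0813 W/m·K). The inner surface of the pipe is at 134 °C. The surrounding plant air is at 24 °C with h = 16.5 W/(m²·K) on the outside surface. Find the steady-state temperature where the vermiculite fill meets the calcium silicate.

Treating each annulus and film as a series resistance:
R_cast iron pipe wall = ln(318.8/315)/(2π×46.5×1) = 4.104×10^-5 K/W
R_vermiculite fill = ln(383.8/318.8)/(2π×0.0753×1) = 0.3922 K/W
R_calcium silicate = ln(443.8/383.8)/(2π×0.0813×1) = 0.2843 K/W
R_outer film = 1/(h_o·2πr_oL) = 1/(16.5×2π×0.4438×1) = 0.02173 K/W
R_total = 0.6983 K/W
Q = ΔT/R_total = 110/0.6983
Q = 158 W/m
T_interface = T_inner − Q·ΣR(inner→interface) = 134 − 158×0.3922

T ≈ 72.2 °C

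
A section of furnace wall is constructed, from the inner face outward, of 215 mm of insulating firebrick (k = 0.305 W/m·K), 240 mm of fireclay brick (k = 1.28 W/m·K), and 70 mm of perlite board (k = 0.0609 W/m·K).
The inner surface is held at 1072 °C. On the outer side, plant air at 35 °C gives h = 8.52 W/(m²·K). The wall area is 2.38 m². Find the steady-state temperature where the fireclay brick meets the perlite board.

T ≈ 643 °C

Thermal resistances in series:
R_insulating firebrick = L/(kA) = 0.215/(0.305×2.38) = 0.2962 K/W
R_fireclay brick = L/(kA) = 0.24/(1.28×2.38) = 0.07878 K/W
R_perlite board = L/(kA) = 0.07/(0.0609×2.38) = 0.483 K/W
R_outer film = 1/(h_o·A) = 1/(8.52×2.38) = 0.04932 K/W
R_total = 0.9072 K/W;  Q = ΔT/R_total = 1037/0.9072 = 1143 W
T_interface = T_inner − Q·ΣR(inner→interface) = 1072 − 1140×0.375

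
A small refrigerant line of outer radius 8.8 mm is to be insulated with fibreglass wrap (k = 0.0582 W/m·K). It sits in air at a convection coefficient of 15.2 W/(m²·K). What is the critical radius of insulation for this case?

r_cr ≈ 3.83 mm

For a cylinder r_cr = k/h = 0.0582/15.2
r_cr = 3.83 mm; since the bare radius (8.8 mm) is above r_cr, any added insulation will reduce heat loss.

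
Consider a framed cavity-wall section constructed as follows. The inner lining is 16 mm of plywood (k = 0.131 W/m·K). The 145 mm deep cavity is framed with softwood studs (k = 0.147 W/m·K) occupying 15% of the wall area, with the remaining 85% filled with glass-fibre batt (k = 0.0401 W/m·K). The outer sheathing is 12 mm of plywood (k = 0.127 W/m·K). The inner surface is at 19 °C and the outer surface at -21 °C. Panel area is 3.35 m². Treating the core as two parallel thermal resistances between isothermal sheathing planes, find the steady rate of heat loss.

Sheathing layers in series; stud and cavity paths in parallel between them.
R_inner = 0.016/(0.131×3.35) = 0.03646 K/W
R_stud  = 0.145/(0.147×0.15×3.35) = 1.963 K/W
R_cav   = 0.145/(0.0401×0.85×3.35) = 1.27 K/W
1/R_core = 1/R_stud + 1/R_cav → R_core = 0.7711 K/W
R_outer = 0.012/(0.127×3.35) = 0.02821 K/W
R_total = 0.8357 K/W
Q = ΔT/R_total = 40/0.8357

Q ≈ 47.9 W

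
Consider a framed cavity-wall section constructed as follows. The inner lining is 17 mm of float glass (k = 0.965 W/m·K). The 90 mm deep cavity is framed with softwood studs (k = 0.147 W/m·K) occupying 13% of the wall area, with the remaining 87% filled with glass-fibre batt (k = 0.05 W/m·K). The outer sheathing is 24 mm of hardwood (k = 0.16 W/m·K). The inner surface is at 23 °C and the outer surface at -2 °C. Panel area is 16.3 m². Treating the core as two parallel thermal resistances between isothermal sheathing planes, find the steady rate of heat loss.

Q ≈ 254 W

Sheathing layers in series; stud and cavity paths in parallel between them.
R_inner = 0.017/(0.965×16.3) = 0.001081 K/W
R_stud  = 0.09/(0.147×0.13×16.3) = 0.2889 K/W
R_cav   = 0.09/(0.05×0.87×16.3) = 0.1269 K/W
1/R_core = 1/R_stud + 1/R_cav → R_core = 0.08819 K/W
R_outer = 0.024/(0.16×16.3) = 0.009202 K/W
R_total = 0.09847 K/W
Q = ΔT/R_total = 25/0.09847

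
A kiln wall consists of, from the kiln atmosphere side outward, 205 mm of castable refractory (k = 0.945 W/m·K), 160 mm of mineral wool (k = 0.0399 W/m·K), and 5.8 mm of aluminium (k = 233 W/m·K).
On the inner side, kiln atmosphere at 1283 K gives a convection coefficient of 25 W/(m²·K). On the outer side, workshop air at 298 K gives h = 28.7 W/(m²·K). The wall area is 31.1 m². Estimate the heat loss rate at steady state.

Q ≈ 7120 W

Series thermal resistances:
R_inner film = 1/(h_i·A) = 1/(25×31.1) = 0.001286 K/W
R_castable refractory = L/(kA) = 0.205/(0.945×31.1) = 0.006975 K/W
R_mineral wool = L/(kA) = 0.16/(0.0399×31.1) = 0.1289 K/W
R_aluminium = L/(kA) = 0.0058/(233×31.1) = 8.004×10^-7 K/W
R_outer film = 1/(h_o·A) = 1/(28.7×31.1) = 0.00112 K/W
R_total = 0.1383 K/W
Q = ΔT / R_total = 985 / 0.1383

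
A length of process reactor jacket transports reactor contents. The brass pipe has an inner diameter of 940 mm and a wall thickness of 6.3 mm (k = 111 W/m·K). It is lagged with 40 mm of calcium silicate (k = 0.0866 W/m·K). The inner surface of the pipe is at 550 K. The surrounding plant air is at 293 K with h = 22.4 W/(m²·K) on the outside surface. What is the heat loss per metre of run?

Cylindrical conduction, so R = ln(r₂/r₁)/(2πkL) per layer, in series:
R_brass pipe wall = ln(476.3/470)/(2π×111×1) = 1.909×10^-5 K/W
R_calcium silicate = ln(516.3/476.3)/(2π×0.0866×1) = 0.1482 K/W
R_outer film = 1/(h_o·2πr_oL) = 1/(22.4×2π×0.5163×1) = 0.01376 K/W
R_total = 0.162 K/W
Q = ΔT/R_total = 257/0.162

q′ ≈ 1590 W/m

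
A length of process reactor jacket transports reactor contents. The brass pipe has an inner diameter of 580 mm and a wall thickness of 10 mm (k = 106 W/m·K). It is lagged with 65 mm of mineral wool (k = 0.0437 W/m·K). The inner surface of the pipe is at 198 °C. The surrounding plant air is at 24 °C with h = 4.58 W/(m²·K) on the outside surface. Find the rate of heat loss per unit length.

q′ ≈ 215 W/m

Radial resistances (cylindrical: R_cond = ln(r_o/r_i)/(2πkL), R_conv = 1/(h·2πrL)):
R_brass pipe wall = ln(300/290)/(2π×106×1) = 5.09×10^-5 K/W
R_mineral wool = ln(365/300)/(2π×0.0437×1) = 0.7142 K/W
R_outer film = 1/(h_o·2πr_oL) = 1/(4.58×2π×0.365×1) = 0.09521 K/W
R_total = 0.8095 K/W
Q = ΔT/R_total = 174/0.8095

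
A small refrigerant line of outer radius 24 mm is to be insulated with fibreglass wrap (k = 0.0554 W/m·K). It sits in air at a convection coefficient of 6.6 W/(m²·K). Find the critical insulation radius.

r_cr ≈ 8.39 mm

For a cylinder r_cr = k/h = 0.0554/6.6
r_cr = 8.39 mm; since the bare radius (24 mm) is above r_cr, any added insulation will reduce heat loss.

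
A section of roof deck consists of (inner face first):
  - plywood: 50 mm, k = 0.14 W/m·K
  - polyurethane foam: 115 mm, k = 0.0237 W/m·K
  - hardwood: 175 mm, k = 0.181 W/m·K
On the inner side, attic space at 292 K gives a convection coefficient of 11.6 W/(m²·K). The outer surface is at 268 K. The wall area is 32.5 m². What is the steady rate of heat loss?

Q ≈ 125 W

Thermal resistances in series:
R_inner film = 1/(h_i·A) = 1/(11.6×32.5) = 0.002653 K/W
R_plywood = L/(kA) = 0.05/(0.14×32.5) = 0.01099 K/W
R_polyurethane foam = L/(kA) = 0.115/(0.0237×32.5) = 0.1493 K/W
R_hardwood = L/(kA) = 0.175/(0.181×32.5) = 0.02975 K/W
R_total = 0.1927 K/W
Q = ΔT / R_total = 24 / 0.1927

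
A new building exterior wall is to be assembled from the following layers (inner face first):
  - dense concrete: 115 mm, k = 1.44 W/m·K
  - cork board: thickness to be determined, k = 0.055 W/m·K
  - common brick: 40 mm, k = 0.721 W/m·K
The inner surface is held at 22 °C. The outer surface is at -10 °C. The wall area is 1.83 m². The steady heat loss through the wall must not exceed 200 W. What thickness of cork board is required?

L ≈ 8.66 mm

Thermal resistances in series:
R_dense concrete = L/(kA) = 0.115/(1.44×1.83) = 0.04364 K/W
R_common brick = L/(kA) = 0.04/(0.721×1.83) = 0.03032 K/W
Sum of the known resistances R_other = 0.07396 K/W
Required total resistance R_tot = ΔT/Q_allow = 32/200 = 0.16 K/W
R_cork board = R_tot − R_other = 0.08604 K/W
L = R·k·A = 0.08604×0.055×1.83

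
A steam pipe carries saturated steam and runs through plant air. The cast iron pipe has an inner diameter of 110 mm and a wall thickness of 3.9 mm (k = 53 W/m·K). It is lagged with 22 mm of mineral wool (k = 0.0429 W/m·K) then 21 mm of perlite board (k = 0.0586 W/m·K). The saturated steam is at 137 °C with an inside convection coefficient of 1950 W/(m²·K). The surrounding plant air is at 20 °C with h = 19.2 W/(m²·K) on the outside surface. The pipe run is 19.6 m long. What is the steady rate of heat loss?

Q ≈ 1220 W

Per-layer cylindrical resistances, series-summed:
R_inner film = 1/(h_i·2πr₁L) = 1/(1950×2π×0.055×19.6) = 7.571×10^-5 K/W
R_cast iron pipe wall = ln(58.9/55)/(2π×53×19.6) = 1.05×10^-5 K/W
R_mineral wool = ln(80.9/58.9)/(2π×0.0429×19.6) = 0.06007 K/W
R_perlite board = ln(101.9/80.9)/(2π×0.0586×19.6) = 0.03198 K/W
R_outer film = 1/(h_o·2πr_oL) = 1/(19.2×2π×0.1019×19.6) = 0.00415 K/W
R_total = 0.09629 K/W
Q = ΔT/R_total = 117/0.09629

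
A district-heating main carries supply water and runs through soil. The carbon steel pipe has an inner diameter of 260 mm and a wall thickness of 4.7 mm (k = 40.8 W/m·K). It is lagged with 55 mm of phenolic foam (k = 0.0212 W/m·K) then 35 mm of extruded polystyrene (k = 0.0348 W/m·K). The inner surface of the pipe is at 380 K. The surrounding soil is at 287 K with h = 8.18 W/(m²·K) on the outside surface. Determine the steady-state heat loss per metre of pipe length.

Per-layer cylindrical resistances, series-summed:
R_carbon steel pipe wall = ln(134.7/130)/(2π×40.8×1) = 1.385×10^-4 K/W
R_phenolic foam = ln(189.7/134.7)/(2π×0.0212×1) = 2.57 K/W
R_extruded polystyrene = ln(224.7/189.7)/(2π×0.0348×1) = 0.7744 K/W
R_outer film = 1/(h_o·2πr_oL) = 1/(8.18×2π×0.2247×1) = 0.08659 K/W
R_total = 3.432 K/W
Q = ΔT/R_total = 93/3.432

q′ ≈ 27.1 W/m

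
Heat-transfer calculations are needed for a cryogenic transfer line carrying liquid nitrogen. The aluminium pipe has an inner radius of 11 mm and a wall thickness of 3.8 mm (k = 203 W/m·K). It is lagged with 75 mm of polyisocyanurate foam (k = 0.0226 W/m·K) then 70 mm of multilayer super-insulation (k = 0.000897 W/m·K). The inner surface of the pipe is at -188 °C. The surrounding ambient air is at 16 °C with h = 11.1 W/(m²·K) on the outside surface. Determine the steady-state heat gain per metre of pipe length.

q′ ≈ 1.77 W/m

Per-layer cylindrical resistances, series-summed:
R_aluminium pipe wall = ln(14.8/11)/(2π×203×1) = 2.326×10^-4 K/W
R_polyisocyanurate foam = ln(89.8/14.8)/(2π×0.0226×1) = 12.7 K/W
R_multilayer super-insulation = ln(159.8/89.8)/(2π×0.000897×1) = 102.3 K/W
R_outer film = 1/(h_o·2πr_oL) = 1/(11.1×2π×0.1598×1) = 0.08973 K/W
R_total = 115 K/W
Q = ΔT/R_total = 204/115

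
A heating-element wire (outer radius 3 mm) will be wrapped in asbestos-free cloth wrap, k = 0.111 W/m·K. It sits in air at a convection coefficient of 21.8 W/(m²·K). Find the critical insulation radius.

r_cr ≈ 5.09 mm

For a cylinder r_cr = k/h = 0.111/21.8
r_cr = 5.09 mm; since the bare radius (3 mm) is below r_cr, adding a thin layer of insulation will *increase* heat loss.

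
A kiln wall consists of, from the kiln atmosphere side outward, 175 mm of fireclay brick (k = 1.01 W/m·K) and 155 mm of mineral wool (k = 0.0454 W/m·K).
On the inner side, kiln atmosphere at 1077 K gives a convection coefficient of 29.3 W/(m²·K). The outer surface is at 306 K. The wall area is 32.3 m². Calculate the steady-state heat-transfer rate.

Using the resistance-network approach (series):
R_inner film = 1/(h_i·A) = 1/(29.3×32.3) = 0.001057 K/W
R_fireclay brick = L/(kA) = 0.175/(1.01×32.3) = 0.005364 K/W
R_mineral wool = L/(kA) = 0.155/(0.0454×32.3) = 0.1057 K/W
R_total = 0.1121 K/W
Q = ΔT / R_total = 771 / 0.1121

Q ≈ 6880 W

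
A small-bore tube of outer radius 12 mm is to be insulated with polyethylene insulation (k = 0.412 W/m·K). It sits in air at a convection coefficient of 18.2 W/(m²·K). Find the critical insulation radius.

r_cr ≈ 22.6 mm

For a cylinder r_cr = k/h = 0.412/18.2
r_cr = 22.6 mm; since the bare radius (12 mm) is below r_cr, adding a thin layer of insulation will *increase* heat loss.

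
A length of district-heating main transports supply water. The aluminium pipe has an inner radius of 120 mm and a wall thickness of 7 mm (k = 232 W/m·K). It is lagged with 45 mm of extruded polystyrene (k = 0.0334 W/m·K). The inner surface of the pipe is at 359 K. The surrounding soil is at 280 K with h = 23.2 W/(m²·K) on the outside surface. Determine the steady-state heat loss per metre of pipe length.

q′ ≈ 53.2 W/m

For a radial system each layer contributes R = ln(r_out/r_in)/(2πkL); films add R = 1/(hA).
R_aluminium pipe wall = ln(127/120)/(2π×232×1) = 3.889×10^-5 K/W
R_extruded polystyrene = ln(172/127)/(2π×0.0334×1) = 1.445 K/W
R_outer film = 1/(h_o·2πr_oL) = 1/(23.2×2π×0.172×1) = 0.03988 K/W
R_total = 1.485 K/W
Q = ΔT/R_total = 79/1.485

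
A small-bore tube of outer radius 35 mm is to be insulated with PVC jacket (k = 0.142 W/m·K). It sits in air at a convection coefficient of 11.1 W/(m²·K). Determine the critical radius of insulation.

r_cr ≈ 12.8 mm

For a cylinder r_cr = k/h = 0.142/11.1
r_cr = 12.8 mm; since the bare radius (35 mm) is above r_cr, any added insulation will reduce heat loss.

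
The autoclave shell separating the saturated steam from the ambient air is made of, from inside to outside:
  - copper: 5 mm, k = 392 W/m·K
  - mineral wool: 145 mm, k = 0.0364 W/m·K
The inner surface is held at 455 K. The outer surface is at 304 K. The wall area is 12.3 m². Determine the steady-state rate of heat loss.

Q ≈ 466 W

Series thermal resistances:
R_copper = L/(kA) = 0.005/(392×12.3) = 1.037×10^-6 K/W
R_mineral wool = L/(kA) = 0.145/(0.0364×12.3) = 0.3239 K/W
R_total = 0.3239 K/W
Q = ΔT / R_total = 151 / 0.3239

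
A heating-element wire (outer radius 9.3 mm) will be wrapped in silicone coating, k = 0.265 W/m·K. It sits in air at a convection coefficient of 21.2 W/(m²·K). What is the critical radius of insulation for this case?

r_cr ≈ 12.5 mm

For a cylinder r_cr = k/h = 0.265/21.2
r_cr = 12.5 mm; since the bare radius (9.3 mm) is below r_cr, adding a thin layer of insulation will *increase* heat loss.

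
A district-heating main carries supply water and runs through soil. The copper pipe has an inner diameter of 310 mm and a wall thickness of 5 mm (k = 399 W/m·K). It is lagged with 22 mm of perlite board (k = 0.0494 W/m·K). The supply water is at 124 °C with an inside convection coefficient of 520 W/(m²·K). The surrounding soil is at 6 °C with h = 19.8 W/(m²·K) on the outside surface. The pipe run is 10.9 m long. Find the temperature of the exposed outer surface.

Radial resistances (cylindrical: R_cond = ln(r_o/r_i)/(2πkL), R_conv = 1/(h·2πrL)):
R_inner film = 1/(h_i·2πr₁L) = 1/(520×2π×0.155×10.9) = 1.812×10^-4 K/W
R_copper pipe wall = ln(160/155)/(2π×399×10.9) = 1.162×10^-6 K/W
R_perlite board = ln(182/160)/(2π×0.0494×10.9) = 0.03808 K/W
R_outer film = 1/(h_o·2πr_oL) = 1/(19.8×2π×0.182×10.9) = 0.004052 K/W
R_total = 0.04231 K/W
Q = ΔT/R_total = 118/0.04231
Q = 2790 W
T_interface = T_inner − Q·ΣR(inner→interface) = 124 − 2790×0.03826

T ≈ 17.3 °C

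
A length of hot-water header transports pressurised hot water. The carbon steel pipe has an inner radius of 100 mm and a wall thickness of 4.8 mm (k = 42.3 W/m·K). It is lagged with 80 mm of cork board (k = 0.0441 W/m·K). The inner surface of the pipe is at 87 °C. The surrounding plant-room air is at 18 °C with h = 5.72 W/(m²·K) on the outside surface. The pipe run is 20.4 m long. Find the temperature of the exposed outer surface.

Radial resistances (cylindrical: R_cond = ln(r_o/r_i)/(2πkL), R_conv = 1/(h·2πrL)):
R_carbon steel pipe wall = ln(104.8/100)/(2π×42.3×20.4) = 8.647×10^-6 K/W
R_cork board = ln(184.8/104.8)/(2π×0.0441×20.4) = 0.1003 K/W
R_outer film = 1/(h_o·2πr_oL) = 1/(5.72×2π×0.1848×20.4) = 0.007381 K/W
R_total = 0.1077 K/W
Q = ΔT/R_total = 69/0.1077
Q = 640 W
T_interface = T_inner − Q·ΣR(inner→interface) = 87 − 640×0.1004

T ≈ 22.7 °C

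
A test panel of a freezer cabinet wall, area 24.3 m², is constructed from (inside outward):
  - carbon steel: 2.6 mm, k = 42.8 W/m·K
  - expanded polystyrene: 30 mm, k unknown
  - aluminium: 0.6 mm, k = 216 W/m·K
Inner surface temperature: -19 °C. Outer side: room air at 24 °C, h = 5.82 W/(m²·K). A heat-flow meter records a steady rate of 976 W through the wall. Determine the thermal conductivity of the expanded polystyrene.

Using the resistance-network approach (series):
R_carbon steel = L/(kA) = 0.0026/(42.8×24.3) = 2.5×10^-6 K/W
R_aluminium = L/(kA) = 0.0006/(216×24.3) = 1.143×10^-7 K/W
R_outer film = 1/(h_o·A) = 1/(5.82×24.3) = 0.007071 K/W
Sum of known resistances R_other = 0.007073 K/W
Total R = ΔT/Q = 43/976 = 0.04406 K/W
R_expanded polystyrene = R_total − R_other = 0.03698 K/W
k = L/(R·A) = 0.03/(0.03698×24.3)

k ≈ 0.0334 W/(m·K)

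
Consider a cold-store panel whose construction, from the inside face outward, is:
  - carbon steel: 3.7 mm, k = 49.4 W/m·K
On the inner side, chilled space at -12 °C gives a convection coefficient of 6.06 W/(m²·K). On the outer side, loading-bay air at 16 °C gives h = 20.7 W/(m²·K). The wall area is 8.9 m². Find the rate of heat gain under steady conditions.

Series thermal resistances:
R_inner film = 1/(h_i·A) = 1/(6.06×8.9) = 0.01854 K/W
R_carbon steel = L/(kA) = 0.0037/(49.4×8.9) = 8.416×10^-6 K/W
R_outer film = 1/(h_o·A) = 1/(20.7×8.9) = 0.005428 K/W
R_total = 0.02398 K/W
Q = ΔT / R_total = 28 / 0.02398

Q ≈ 1170 W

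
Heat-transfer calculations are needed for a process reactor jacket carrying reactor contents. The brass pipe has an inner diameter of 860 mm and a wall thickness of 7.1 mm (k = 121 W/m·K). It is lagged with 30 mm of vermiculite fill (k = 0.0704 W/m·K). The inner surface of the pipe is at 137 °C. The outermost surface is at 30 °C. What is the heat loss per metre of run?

Cylindrical conduction, so R = ln(r₂/r₁)/(2πkL) per layer, in series:
R_brass pipe wall = ln(437.1/430)/(2π×121×1) = 2.154×10^-5 K/W
R_vermiculite fill = ln(467.1/437.1)/(2π×0.0704×1) = 0.1501 K/W
R_total = 0.1501 K/W
Q = ΔT/R_total = 107/0.1501

q′ ≈ 713 W/m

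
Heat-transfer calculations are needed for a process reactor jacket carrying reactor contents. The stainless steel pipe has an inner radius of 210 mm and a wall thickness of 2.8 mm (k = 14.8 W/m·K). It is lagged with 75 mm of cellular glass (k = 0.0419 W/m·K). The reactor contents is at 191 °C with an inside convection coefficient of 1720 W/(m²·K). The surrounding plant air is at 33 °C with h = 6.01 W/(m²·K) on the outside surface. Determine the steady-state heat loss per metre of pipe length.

q′ ≈ 127 W/m

Per-layer cylindrical resistances, series-summed:
R_inner film = 1/(h_i·2πr₁L) = 1/(1720×2π×0.21×1) = 4.406×10^-4 K/W
R_stainless steel pipe wall = ln(212.8/210)/(2π×14.8×1) = 1.424×10^-4 K/W
R_cellular glass = ln(287.8/212.8)/(2π×0.0419×1) = 1.147 K/W
R_outer film = 1/(h_o·2πr_oL) = 1/(6.01×2π×0.2878×1) = 0.09201 K/W
R_total = 1.239 K/W
Q = ΔT/R_total = 158/1.239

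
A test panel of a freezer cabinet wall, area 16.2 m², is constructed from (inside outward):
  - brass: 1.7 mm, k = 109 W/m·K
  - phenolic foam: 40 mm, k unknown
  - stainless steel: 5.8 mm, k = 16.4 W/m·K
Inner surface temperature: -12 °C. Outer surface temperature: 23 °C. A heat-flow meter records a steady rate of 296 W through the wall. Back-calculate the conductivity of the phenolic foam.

k ≈ 0.0209 W/(m·K)

Model the wall as resistances in series:
R_brass = L/(kA) = 0.0017/(109×16.2) = 9.627×10^-7 K/W
R_stainless steel = L/(kA) = 0.0058/(16.4×16.2) = 2.183×10^-5 K/W
Sum of known resistances R_other = 2.279×10^-5 K/W
Total R = ΔT/Q = 35/296 = 0.1182 K/W
R_phenolic foam = R_total − R_other = 0.1182 K/W
k = L/(R·A) = 0.04/(0.1182×16.2)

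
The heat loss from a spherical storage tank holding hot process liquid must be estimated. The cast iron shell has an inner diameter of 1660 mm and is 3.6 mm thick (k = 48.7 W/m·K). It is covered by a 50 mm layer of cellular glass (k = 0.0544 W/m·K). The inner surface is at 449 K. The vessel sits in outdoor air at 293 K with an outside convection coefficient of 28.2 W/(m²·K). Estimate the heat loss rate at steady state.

Q ≈ 1520 W

Radial (spherical) resistances in series:
R_cast iron shell = (1/0.83 − 1/0.8336)/(4π×48.7) = 8.502×10^-6 K/W
R_cellular glass = (1/0.8336 − 1/0.8836)/(4π×0.0544) = 0.0993 K/W
R_outer film = 1/(h·4πr_o²) = 1/(28.2×4π×0.8836²) = 0.003614 K/W
R_total = 0.1029 K/W
Q = ΔT/R_total = 156/0.1029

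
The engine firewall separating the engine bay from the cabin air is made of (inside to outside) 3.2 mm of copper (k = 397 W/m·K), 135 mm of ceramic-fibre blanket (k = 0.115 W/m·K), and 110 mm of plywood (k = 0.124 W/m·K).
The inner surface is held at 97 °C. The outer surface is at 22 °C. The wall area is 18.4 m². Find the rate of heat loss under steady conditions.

Thermal resistances in series:
R_copper = L/(kA) = 0.0032/(397×18.4) = 4.381×10^-7 K/W
R_ceramic-fibre blanket = L/(kA) = 0.135/(0.115×18.4) = 0.0638 K/W
R_plywood = L/(kA) = 0.11/(0.124×18.4) = 0.04821 K/W
R_total = 0.112 K/W
Q = ΔT / R_total = 75 / 0.112

Q ≈ 670 W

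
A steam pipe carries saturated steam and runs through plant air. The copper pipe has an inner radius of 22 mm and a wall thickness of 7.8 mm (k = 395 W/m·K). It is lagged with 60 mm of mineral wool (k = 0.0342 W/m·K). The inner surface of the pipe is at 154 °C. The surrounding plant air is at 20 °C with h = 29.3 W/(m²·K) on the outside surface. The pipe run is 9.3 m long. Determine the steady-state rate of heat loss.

Q ≈ 240 W

Treating each annulus and film as a series resistance:
R_copper pipe wall = ln(29.8/22)/(2π×395×9.3) = 1.315×10^-5 K/W
R_mineral wool = ln(89.8/29.8)/(2π×0.0342×9.3) = 0.552 K/W
R_outer film = 1/(h_o·2πr_oL) = 1/(29.3×2π×0.0898×9.3) = 0.006504 K/W
R_total = 0.5585 K/W
Q = ΔT/R_total = 134/0.5585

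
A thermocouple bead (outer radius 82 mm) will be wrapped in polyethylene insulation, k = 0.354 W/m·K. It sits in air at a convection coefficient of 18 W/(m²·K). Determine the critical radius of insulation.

r_cr ≈ 39.3 mm

For a sphere r_cr = 2k/h = 2×0.354/18
r_cr = 39.3 mm; since the bare radius (82 mm) is above r_cr, any added insulation will reduce heat loss.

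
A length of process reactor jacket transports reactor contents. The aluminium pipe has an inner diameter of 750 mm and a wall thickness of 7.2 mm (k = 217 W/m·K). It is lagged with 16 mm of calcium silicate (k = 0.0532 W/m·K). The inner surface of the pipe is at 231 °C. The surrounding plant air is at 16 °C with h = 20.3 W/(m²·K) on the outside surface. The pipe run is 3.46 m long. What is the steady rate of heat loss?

Q ≈ 5220 W

Radial resistances (cylindrical: R_cond = ln(r_o/r_i)/(2πkL), R_conv = 1/(h·2πrL)):
R_aluminium pipe wall = ln(382.2/375)/(2π×217×3.46) = 4.031×10^-6 K/W
R_calcium silicate = ln(398.2/382.2)/(2π×0.0532×3.46) = 0.03546 K/W
R_outer film = 1/(h_o·2πr_oL) = 1/(20.3×2π×0.3982×3.46) = 0.00569 K/W
R_total = 0.04115 K/W
Q = ΔT/R_total = 215/0.04115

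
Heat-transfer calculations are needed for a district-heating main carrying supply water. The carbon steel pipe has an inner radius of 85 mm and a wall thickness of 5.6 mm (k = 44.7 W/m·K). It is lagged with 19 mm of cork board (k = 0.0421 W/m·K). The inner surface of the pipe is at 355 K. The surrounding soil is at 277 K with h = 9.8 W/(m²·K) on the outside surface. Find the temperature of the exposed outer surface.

T ≈ 290 K

Radial resistances (cylindrical: R_cond = ln(r_o/r_i)/(2πkL), R_conv = 1/(h·2πrL)):
R_carbon steel pipe wall = ln(90.6/85)/(2π×44.7×1) = 2.272×10^-4 K/W
R_cork board = ln(109.6/90.6)/(2π×0.0421×1) = 0.7197 K/W
R_outer film = 1/(h_o·2πr_oL) = 1/(9.8×2π×0.1096×1) = 0.1482 K/W
R_total = 0.8681 K/W
Q = ΔT/R_total = 78/0.8681
Q = 89.8 W/m
T_interface = T_inner − Q·ΣR(inner→interface) = 355 − 89.8×0.72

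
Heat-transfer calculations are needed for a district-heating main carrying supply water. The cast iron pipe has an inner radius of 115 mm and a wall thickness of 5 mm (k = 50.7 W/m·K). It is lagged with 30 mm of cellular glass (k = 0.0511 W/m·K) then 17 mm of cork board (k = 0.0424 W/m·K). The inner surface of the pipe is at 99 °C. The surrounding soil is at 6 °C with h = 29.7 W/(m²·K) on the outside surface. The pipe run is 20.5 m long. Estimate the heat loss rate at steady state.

Q ≈ 1690 W

Treating each annulus and film as a series resistance:
R_cast iron pipe wall = ln(120/115)/(2π×50.7×20.5) = 6.517×10^-6 K/W
R_cellular glass = ln(150/120)/(2π×0.0511×20.5) = 0.0339 K/W
R_cork board = ln(167/150)/(2π×0.0424×20.5) = 0.01966 K/W
R_outer film = 1/(h_o·2πr_oL) = 1/(29.7×2π×0.167×20.5) = 0.001565 K/W
R_total = 0.05513 K/W
Q = ΔT/R_total = 93/0.05513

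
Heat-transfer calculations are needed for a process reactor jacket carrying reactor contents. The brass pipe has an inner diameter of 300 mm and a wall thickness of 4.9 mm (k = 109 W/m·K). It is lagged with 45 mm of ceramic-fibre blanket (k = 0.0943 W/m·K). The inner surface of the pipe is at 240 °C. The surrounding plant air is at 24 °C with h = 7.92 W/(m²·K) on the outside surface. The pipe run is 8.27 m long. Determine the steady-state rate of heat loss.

Per-layer cylindrical resistances, series-summed:
R_brass pipe wall = ln(154.9/150)/(2π×109×8.27) = 5.675×10^-6 K/W
R_ceramic-fibre blanket = ln(199.9/154.9)/(2π×0.0943×8.27) = 0.05205 K/W
R_outer film = 1/(h_o·2πr_oL) = 1/(7.92×2π×0.1999×8.27) = 0.01216 K/W
R_total = 0.06421 K/W
Q = ΔT/R_total = 216/0.06421

Q ≈ 3360 W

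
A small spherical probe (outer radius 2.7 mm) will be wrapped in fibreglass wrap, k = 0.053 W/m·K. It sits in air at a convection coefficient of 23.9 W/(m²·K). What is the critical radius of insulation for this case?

r_cr ≈ 4.44 mm

For a sphere r_cr = 2k/h = 2×0.053/23.9
r_cr = 4.44 mm; since the bare radius (2.7 mm) is below r_cr, adding a thin layer of insulation will *increase* heat loss.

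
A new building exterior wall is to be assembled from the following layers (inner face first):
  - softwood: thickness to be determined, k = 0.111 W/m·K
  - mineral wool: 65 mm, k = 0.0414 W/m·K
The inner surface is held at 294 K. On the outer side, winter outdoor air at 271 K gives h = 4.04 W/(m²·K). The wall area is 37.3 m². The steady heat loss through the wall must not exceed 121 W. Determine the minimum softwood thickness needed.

Using the resistance-network approach (series):
R_mineral wool = L/(kA) = 0.065/(0.0414×37.3) = 0.04209 K/W
R_outer film = 1/(h_o·A) = 1/(4.04×37.3) = 0.006636 K/W
Sum of the known resistances R_other = 0.04873 K/W
Required total resistance R_tot = ΔT/Q_allow = 23/121 = 0.1901 K/W
R_softwood = R_tot − R_other = 0.1414 K/W
L = R·k·A = 0.1414×0.111×37.3

L ≈ 585 mm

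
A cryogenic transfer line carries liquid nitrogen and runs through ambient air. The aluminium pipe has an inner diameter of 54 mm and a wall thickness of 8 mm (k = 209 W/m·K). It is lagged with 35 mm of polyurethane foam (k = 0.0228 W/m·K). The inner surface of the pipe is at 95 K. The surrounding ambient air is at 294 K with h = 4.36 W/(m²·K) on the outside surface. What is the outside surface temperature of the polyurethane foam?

Cylindrical conduction, so R = ln(r₂/r₁)/(2πkL) per layer, in series:
R_aluminium pipe wall = ln(35/27)/(2π×209×1) = 1.976×10^-4 K/W
R_polyurethane foam = ln(70/35)/(2π×0.0228×1) = 4.839 K/W
R_outer film = 1/(h_o·2πr_oL) = 1/(4.36×2π×0.07×1) = 0.5215 K/W
R_total = 5.36 K/W
Q = ΔT/R_total = 199/5.36
Q = 37.1 W/m
T_interface = T_inner + Q·ΣR(inner→interface) = 95 + 37.1×4.839

T ≈ 275 K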